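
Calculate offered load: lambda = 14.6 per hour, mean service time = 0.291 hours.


Offered load a = lambda * E[S] = 14.6 * 0.291 = 4.25 Erlangs

4.25 Erlangs


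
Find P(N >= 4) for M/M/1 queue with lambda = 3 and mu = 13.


P(N >= 4) = rho^4 = (3/13)^4 = 0.0028

0.0028


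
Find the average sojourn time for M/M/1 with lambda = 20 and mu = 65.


W = 1/(mu - lambda) = 1/(65 - 20) = 0.0222 hours

0.0222 hours


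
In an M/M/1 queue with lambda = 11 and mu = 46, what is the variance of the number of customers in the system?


rho = 11/46; Var(N) = rho/(1-rho)^2 = 0.41

0.41


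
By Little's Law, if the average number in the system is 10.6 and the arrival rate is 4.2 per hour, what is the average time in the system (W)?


W = L / lambda = 10.6 / 4.2 = 2.5238 hours

2.5238 hours


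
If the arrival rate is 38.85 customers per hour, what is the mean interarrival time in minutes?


Mean interarrival time = 60/lambda = 60/38.85 = 1.54 minutes

1.54 minutes


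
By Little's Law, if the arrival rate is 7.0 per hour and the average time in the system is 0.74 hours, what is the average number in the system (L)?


L = lambda * W = 7.0 * 0.74 = 5.18

5.18


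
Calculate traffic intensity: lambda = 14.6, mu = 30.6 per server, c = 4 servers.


rho = lambda / (c * mu) = 14.6 / (4 * 30.6) = 0.1193

0.1193


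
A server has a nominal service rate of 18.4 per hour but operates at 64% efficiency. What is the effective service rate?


Effective rate = mu * efficiency = 18.4 * 0.64 = 11.78 per hour

11.78 per hour


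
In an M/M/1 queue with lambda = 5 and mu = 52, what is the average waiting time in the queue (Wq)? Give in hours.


rho = 5/52; Wq = rho/(mu - lambda) = 0.002 hours

0.002 hours


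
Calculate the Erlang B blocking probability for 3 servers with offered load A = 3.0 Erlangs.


B(N,A) = (A^N/N!) / sum(A^k/k!, k=0..N) with N=3, A=3.0 = 0.3462

0.3462


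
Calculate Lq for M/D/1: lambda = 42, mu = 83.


M/D/1: Lq = rho^2 / (2*(1-rho)) where rho = 42/83; Lq = 0.26

0.26


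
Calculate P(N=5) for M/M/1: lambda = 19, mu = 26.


rho = 19/26; P(n) = (1-rho)*rho^n = (1-19/26)*(19/26)^5 = 0.0561

0.0561


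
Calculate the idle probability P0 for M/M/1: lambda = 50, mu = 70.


P0 = 1 - rho = 1 - 50/70 = 0.2857

0.2857


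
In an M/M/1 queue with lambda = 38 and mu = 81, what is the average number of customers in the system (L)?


rho = 38/81; L = rho/(1-rho) = 0.88

0.88


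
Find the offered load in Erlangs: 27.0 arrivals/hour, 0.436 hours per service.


Offered load a = lambda * E[S] = 27.0 * 0.436 = 11.77 Erlangs

11.77 Erlangs


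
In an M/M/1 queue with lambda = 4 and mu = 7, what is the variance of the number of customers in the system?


rho = 4/7; Var(N) = rho/(1-rho)^2 = 3.11

3.11


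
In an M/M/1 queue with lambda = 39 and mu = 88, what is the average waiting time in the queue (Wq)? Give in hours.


rho = 39/88; Wq = rho/(mu - lambda) = 0.009 hours

0.009 hours


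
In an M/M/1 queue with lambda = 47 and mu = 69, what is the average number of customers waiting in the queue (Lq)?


rho = 47/69; Lq = rho^2/(1-rho) = 1.46

1.46


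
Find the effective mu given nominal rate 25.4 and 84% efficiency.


Effective rate = mu * efficiency = 25.4 * 0.84 = 21.34 per hour

21.34 per hour


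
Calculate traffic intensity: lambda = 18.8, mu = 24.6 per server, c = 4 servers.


rho = lambda / (c * mu) = 18.8 / (4 * 24.6) = 0.1911

0.1911


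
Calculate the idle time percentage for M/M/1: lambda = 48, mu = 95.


Idle fraction = (1 - rho) * 100 = (1 - 48/95) * 100 = 49.5%

49.5%


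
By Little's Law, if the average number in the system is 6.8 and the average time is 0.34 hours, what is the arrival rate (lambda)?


lambda = L / W = 6.8 / 0.34 = 20.0 per hour

20.0 per hour


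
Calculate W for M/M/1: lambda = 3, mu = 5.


W = 1/(mu - lambda) = 1/(5 - 3) = 0.5 hours

0.5 hours


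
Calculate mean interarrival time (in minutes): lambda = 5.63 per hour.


Mean interarrival time = 60/lambda = 60/5.63 = 10.66 minutes

10.66 minutes


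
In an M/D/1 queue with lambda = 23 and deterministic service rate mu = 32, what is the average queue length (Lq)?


M/D/1: Lq = rho^2 / (2*(1-rho)) where rho = 23/32; Lq = 0.92

0.92


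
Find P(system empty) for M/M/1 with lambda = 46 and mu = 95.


P0 = 1 - rho = 1 - 46/95 = 0.5158

0.5158


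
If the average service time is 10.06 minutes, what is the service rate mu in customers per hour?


mu = 60 / avg_service_time = 60 / 10.06 = 5.96 per hour

5.96 per hour


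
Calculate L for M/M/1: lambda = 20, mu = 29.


rho = 20/29; L = rho/(1-rho) = 2.22

2.22


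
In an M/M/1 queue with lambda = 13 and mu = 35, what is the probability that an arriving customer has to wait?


P(wait) = rho = lambda/mu = 13/35 = 0.3714

0.3714


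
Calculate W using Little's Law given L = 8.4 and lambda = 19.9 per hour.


W = L / lambda = 8.4 / 19.9 = 0.4221 hours

0.4221 hours


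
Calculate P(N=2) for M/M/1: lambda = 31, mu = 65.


rho = 31/65; P(n) = (1-rho)*rho^n = (1-31/65)*(31/65)^2 = 0.119

0.119


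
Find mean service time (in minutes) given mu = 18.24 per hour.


Mean service time = 60/mu = 60/18.24 = 3.29 minutes

3.29 minutes


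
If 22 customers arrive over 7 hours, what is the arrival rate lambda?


lambda = total arrivals / time = 22 / 7 = 3.14 per hour

3.14 per hour


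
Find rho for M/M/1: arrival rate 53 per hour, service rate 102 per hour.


rho = lambda/mu = 53/102 = 0.5196

0.5196


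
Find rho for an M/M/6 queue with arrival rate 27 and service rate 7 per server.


rho = lambda/(c*mu) = 27/(6*7) = 0.6429

0.6429


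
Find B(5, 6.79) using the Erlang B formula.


B(N,A) = (A^N/N!) / sum(A^k/k!, k=0..N) with N=5, A=6.79 = 0.4121

0.4121


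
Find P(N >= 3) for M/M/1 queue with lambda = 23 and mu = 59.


P(N >= 3) = rho^3 = (23/59)^3 = 0.0592

0.0592


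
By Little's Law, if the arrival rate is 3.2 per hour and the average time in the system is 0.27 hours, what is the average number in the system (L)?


L = lambda * W = 3.2 * 0.27 = 0.86

0.86


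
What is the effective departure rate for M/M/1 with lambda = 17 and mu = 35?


For a stable queue (lambda < mu), throughput = lambda = 17 per hour

17 per hour


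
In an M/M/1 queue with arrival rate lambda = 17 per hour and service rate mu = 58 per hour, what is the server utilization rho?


rho = lambda/mu = 17/58 = 0.2931

0.2931


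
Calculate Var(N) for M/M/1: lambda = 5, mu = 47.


rho = 5/47; Var(N) = rho/(1-rho)^2 = 0.13

0.13


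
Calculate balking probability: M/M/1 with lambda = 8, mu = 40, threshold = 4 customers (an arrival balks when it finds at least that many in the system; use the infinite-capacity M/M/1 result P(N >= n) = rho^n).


P(N >= 4) = rho^4 = (8/40)^4 = 0.0016

0.0016


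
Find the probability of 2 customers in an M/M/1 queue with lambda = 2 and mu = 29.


rho = 2/29; P(n) = (1-rho)*rho^n = (1-2/29)*(2/29)^2 = 0.0044

0.0044


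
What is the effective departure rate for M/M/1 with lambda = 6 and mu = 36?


For a stable queue (lambda < mu), throughput = lambda = 6 per hour

6 per hour


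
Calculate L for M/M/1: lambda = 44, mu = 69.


rho = 44/69; L = rho/(1-rho) = 1.76

1.76


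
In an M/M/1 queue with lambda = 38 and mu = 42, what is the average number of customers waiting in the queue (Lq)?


rho = 38/42; Lq = rho^2/(1-rho) = 8.6

8.6


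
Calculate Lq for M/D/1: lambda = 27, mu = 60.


M/D/1: Lq = rho^2 / (2*(1-rho)) where rho = 27/60; Lq = 0.18

0.18


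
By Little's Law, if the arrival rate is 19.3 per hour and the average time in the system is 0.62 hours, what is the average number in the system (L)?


L = lambda * W = 19.3 * 0.62 = 11.97

11.97


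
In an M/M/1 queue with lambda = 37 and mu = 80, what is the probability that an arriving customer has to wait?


P(wait) = rho = lambda/mu = 37/80 = 0.4625

0.4625


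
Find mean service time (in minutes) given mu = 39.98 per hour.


Mean service time = 60/mu = 60/39.98 = 1.5 minutes

1.5 minutes


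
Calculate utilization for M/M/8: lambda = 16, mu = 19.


rho = lambda/(c*mu) = 16/(8*19) = 0.1053

0.1053


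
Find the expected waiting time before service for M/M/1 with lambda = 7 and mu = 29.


rho = 7/29; Wq = rho/(mu - lambda) = 0.011 hours

0.011 hours


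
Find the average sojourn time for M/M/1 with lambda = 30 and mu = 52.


W = 1/(mu - lambda) = 1/(52 - 30) = 0.0455 hours

0.0455 hours


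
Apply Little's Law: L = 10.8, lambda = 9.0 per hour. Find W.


W = L / lambda = 10.8 / 9.0 = 1.2 hours

1.2 hours


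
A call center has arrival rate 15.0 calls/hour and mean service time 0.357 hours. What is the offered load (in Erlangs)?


Offered load a = lambda * E[S] = 15.0 * 0.357 = 5.36 Erlangs

5.36 Erlangs


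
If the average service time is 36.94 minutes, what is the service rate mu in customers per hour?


mu = 60 / avg_service_time = 60 / 36.94 = 1.62 per hour

1.62 per hour


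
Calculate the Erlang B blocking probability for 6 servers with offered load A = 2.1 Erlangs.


B(N,A) = (A^N/N!) / sum(A^k/k!, k=0..N) with N=6, A=2.1 = 0.0147

0.0147


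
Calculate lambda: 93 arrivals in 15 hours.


lambda = total arrivals / time = 93 / 15 = 6.2 per hour

6.2 per hour


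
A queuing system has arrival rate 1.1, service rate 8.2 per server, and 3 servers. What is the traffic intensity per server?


rho = lambda / (c * mu) = 1.1 / (3 * 8.2) = 0.0447

0.0447


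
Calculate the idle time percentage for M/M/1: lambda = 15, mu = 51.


Idle fraction = (1 - rho) * 100 = (1 - 15/51) * 100 = 70.6%

70.6%


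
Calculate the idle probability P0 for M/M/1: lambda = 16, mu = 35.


P0 = 1 - rho = 1 - 16/35 = 0.5429

0.5429


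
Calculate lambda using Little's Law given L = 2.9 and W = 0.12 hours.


lambda = L / W = 2.9 / 0.12 = 24.17 per hour

24.17 per hour


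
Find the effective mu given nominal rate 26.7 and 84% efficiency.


Effective rate = mu * efficiency = 26.7 * 0.84 = 22.43 per hour

22.43 per hour


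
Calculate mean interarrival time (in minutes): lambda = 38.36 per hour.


Mean interarrival time = 60/lambda = 60/38.36 = 1.56 minutes

1.56 minutes


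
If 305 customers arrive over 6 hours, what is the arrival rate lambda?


lambda = total arrivals / time = 305 / 6 = 50.83 per hour

50.83 per hour


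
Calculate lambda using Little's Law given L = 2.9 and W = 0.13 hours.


lambda = L / W = 2.9 / 0.13 = 22.31 per hour

22.31 per hour


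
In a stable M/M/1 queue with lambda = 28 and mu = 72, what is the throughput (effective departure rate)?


For a stable queue (lambda < mu), throughput = lambda = 28 per hour

28 per hour


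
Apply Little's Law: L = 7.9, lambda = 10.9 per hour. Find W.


W = L / lambda = 7.9 / 10.9 = 0.7248 hours

0.7248 hours


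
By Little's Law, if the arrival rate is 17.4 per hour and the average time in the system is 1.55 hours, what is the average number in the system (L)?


L = lambda * W = 17.4 * 1.55 = 26.97

26.97


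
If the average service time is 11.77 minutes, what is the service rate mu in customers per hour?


mu = 60 / avg_service_time = 60 / 11.77 = 5.1 per hour

5.1 per hour


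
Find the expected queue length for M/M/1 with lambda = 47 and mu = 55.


rho = 47/55; Lq = rho^2/(1-rho) = 5.02

5.02


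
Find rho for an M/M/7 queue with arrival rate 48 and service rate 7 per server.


rho = lambda/(c*mu) = 48/(7*7) = 0.9796

0.9796


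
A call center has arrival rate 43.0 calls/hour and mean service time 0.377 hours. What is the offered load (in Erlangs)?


Offered load a = lambda * E[S] = 43.0 * 0.377 = 16.21 Erlangs

16.21 Erlangs


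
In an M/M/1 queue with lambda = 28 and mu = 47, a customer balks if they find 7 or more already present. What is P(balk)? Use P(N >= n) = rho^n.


P(N >= 7) = rho^7 = (28/47)^7 = 0.0266

0.0266


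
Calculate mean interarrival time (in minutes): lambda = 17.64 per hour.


Mean interarrival time = 60/lambda = 60/17.64 = 3.4 minutes

3.4 minutes


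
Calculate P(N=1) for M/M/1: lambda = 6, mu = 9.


rho = 6/9; P(n) = (1-rho)*rho^n = (1-6/9)*(6/9)^1 = 0.2222

0.2222


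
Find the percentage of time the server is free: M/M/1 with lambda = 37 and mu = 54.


Idle fraction = (1 - rho) * 100 = (1 - 37/54) * 100 = 31.5%

31.5%


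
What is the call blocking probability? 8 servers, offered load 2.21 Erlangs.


B(N,A) = (A^N/N!) / sum(A^k/k!, k=0..N) with N=8, A=2.21 = 0.0015

0.0015


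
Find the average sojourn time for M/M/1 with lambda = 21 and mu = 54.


W = 1/(mu - lambda) = 1/(54 - 21) = 0.0303 hours

0.0303 hours


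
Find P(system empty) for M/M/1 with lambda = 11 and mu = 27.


P0 = 1 - rho = 1 - 11/27 = 0.5926

0.5926


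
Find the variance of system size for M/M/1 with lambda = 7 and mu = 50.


rho = 7/50; Var(N) = rho/(1-rho)^2 = 0.19

0.19


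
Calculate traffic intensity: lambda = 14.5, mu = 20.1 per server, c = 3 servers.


rho = lambda / (c * mu) = 14.5 / (3 * 20.1) = 0.2405

0.2405


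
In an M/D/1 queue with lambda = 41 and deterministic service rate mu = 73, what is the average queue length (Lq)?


M/D/1: Lq = rho^2 / (2*(1-rho)) where rho = 41/73; Lq = 0.36

0.36


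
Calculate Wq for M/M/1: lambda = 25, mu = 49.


rho = 25/49; Wq = rho/(mu - lambda) = 0.0213 hours

0.0213 hours


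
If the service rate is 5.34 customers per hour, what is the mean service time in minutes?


Mean service time = 60/mu = 60/5.34 = 11.24 minutes

11.24 minutes


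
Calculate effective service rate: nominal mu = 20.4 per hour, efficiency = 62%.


Effective rate = mu * efficiency = 20.4 * 0.62 = 12.65 per hour

12.65 per hour


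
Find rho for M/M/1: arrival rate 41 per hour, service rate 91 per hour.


rho = lambda/mu = 41/91 = 0.4505

0.4505


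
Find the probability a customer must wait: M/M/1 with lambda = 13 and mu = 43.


P(wait) = rho = lambda/mu = 13/43 = 0.3023

0.3023


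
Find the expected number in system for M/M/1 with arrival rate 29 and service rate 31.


rho = 29/31; L = rho/(1-rho) = 14.5

14.5


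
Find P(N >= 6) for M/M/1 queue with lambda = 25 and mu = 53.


P(N >= 6) = rho^6 = (25/53)^6 = 0.011

0.011


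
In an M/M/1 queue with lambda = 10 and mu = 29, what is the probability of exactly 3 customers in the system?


rho = 10/29; P(n) = (1-rho)*rho^n = (1-10/29)*(10/29)^3 = 0.0269

0.0269


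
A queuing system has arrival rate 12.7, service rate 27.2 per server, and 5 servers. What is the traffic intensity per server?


rho = lambda / (c * mu) = 12.7 / (5 * 27.2) = 0.0934

0.0934


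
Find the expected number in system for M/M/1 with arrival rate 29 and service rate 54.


rho = 29/54; L = rho/(1-rho) = 1.16

1.16


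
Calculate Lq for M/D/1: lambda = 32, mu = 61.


M/D/1: Lq = rho^2 / (2*(1-rho)) where rho = 32/61; Lq = 0.29

0.29


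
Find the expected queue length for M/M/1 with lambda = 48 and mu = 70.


rho = 48/70; Lq = rho^2/(1-rho) = 1.5

1.5


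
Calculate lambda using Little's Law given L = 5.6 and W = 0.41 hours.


lambda = L / W = 5.6 / 0.41 = 13.66 per hour

13.66 per hour


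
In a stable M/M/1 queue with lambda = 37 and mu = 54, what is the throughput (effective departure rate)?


For a stable queue (lambda < mu), throughput = lambda = 37 per hour

37 per hour


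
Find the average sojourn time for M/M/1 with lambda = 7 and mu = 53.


W = 1/(mu - lambda) = 1/(53 - 7) = 0.0217 hours

0.0217 hours


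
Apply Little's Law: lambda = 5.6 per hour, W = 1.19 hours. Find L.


L = lambda * W = 5.6 * 1.19 = 6.66

6.66


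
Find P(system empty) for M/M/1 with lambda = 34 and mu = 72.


P0 = 1 - rho = 1 - 34/72 = 0.5278

0.5278


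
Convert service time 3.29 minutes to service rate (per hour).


mu = 60 / avg_service_time = 60 / 3.29 = 18.24 per hour

18.24 per hour


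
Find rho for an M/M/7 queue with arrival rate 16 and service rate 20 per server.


rho = lambda/(c*mu) = 16/(7*20) = 0.1143

0.1143


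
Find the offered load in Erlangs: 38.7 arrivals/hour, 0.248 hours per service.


Offered load a = lambda * E[S] = 38.7 * 0.248 = 9.6 Erlangs

9.6 Erlangs


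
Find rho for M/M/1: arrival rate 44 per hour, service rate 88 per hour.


rho = lambda/mu = 44/88 = 0.5

0.5


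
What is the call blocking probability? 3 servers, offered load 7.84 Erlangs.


B(N,A) = (A^N/N!) / sum(A^k/k!, k=0..N) with N=3, A=7.84 = 0.6699

0.6699


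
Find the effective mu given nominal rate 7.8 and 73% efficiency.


Effective rate = mu * efficiency = 7.8 * 0.73 = 5.69 per hour

5.69 per hour


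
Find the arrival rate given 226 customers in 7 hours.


lambda = total arrivals / time = 226 / 7 = 32.29 per hour

32.29 per hour


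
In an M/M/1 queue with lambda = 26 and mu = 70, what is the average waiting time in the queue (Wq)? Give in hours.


rho = 26/70; Wq = rho/(mu - lambda) = 0.0084 hours

0.0084 hours


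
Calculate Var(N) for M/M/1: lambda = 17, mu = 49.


rho = 17/49; Var(N) = rho/(1-rho)^2 = 0.81

0.81


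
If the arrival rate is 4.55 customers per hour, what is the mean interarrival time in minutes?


Mean interarrival time = 60/lambda = 60/4.55 = 13.19 minutes

13.19 minutes


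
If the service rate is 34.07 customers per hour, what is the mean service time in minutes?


Mean service time = 60/mu = 60/34.07 = 1.76 minutes

1.76 minutes


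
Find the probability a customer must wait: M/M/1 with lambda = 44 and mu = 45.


P(wait) = rho = lambda/mu = 44/45 = 0.9778

0.9778


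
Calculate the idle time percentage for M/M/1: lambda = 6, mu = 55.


Idle fraction = (1 - rho) * 100 = (1 - 6/55) * 100 = 89.1%

89.1%


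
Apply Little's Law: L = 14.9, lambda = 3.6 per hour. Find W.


W = L / lambda = 14.9 / 3.6 = 4.1389 hours

4.1389 hours


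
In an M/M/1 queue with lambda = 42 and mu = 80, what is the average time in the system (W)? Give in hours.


W = 1/(mu - lambda) = 1/(80 - 42) = 0.0263 hours

0.0263 hours


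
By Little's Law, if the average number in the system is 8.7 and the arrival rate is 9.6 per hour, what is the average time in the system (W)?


W = L / lambda = 8.7 / 9.6 = 0.9063 hours

0.9063 hours


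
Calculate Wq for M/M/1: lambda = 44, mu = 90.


rho = 44/90; Wq = rho/(mu - lambda) = 0.0106 hours

0.0106 hours


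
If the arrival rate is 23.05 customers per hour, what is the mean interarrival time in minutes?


Mean interarrival time = 60/lambda = 60/23.05 = 2.6 minutes

2.6 minutes


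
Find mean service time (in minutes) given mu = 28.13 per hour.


Mean service time = 60/mu = 60/28.13 = 2.13 minutes

2.13 minutes


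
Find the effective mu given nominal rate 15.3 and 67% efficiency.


Effective rate = mu * efficiency = 15.3 * 0.67 = 10.25 per hour

10.25 per hour


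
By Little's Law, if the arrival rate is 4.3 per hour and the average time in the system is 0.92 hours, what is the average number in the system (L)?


L = lambda * W = 4.3 * 0.92 = 3.96

3.96


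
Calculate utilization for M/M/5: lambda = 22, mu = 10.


rho = lambda/(c*mu) = 22/(5*10) = 0.44

0.44


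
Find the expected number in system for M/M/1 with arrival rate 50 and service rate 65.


rho = 50/65; L = rho/(1-rho) = 3.33

3.33


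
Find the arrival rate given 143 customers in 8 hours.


lambda = total arrivals / time = 143 / 8 = 17.88 per hour

17.88 per hour


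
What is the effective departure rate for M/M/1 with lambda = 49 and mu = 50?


For a stable queue (lambda < mu), throughput = lambda = 49 per hour

49 per hour


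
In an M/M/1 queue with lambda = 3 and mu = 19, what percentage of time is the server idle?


Idle fraction = (1 - rho) * 100 = (1 - 3/19) * 100 = 84.2%

84.2%


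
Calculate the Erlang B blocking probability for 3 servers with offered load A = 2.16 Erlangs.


B(N,A) = (A^N/N!) / sum(A^k/k!, k=0..N) with N=3, A=2.16 = 0.2342

0.2342


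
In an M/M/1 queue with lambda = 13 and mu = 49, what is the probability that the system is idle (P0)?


P0 = 1 - rho = 1 - 13/49 = 0.7347

0.7347


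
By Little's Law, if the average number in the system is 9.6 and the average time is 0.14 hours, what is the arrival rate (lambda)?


lambda = L / W = 9.6 / 0.14 = 68.57 per hour

68.57 per hour


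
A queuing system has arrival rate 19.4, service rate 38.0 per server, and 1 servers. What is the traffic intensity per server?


rho = lambda / (c * mu) = 19.4 / (1 * 38.0) = 0.5105

0.5105


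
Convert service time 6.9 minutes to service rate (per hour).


mu = 60 / avg_service_time = 60 / 6.9 = 8.7 per hour

8.7 per hour


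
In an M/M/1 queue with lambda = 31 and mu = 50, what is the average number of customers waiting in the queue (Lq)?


rho = 31/50; Lq = rho^2/(1-rho) = 1.01

1.01


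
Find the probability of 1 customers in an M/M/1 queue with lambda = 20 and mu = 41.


rho = 20/41; P(n) = (1-rho)*rho^n = (1-20/41)*(20/41)^1 = 0.2499

0.2499


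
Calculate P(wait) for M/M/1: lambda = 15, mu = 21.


P(wait) = rho = lambda/mu = 15/21 = 0.7143

0.7143


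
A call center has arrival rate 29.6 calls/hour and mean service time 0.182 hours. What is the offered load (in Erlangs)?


Offered load a = lambda * E[S] = 29.6 * 0.182 = 5.39 Erlangs

5.39 Erlangs


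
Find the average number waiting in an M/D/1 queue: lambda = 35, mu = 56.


M/D/1: Lq = rho^2 / (2*(1-rho)) where rho = 35/56; Lq = 0.52

0.52


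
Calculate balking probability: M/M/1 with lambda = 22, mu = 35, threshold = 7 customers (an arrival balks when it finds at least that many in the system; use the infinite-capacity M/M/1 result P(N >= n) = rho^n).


P(N >= 7) = rho^7 = (22/35)^7 = 0.0388

0.0388


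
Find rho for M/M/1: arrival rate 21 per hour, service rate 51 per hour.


rho = lambda/mu = 21/51 = 0.4118

0.4118


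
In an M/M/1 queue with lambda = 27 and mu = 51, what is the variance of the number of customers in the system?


rho = 27/51; Var(N) = rho/(1-rho)^2 = 2.39

2.39


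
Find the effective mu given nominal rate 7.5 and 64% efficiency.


Effective rate = mu * efficiency = 7.5 * 0.64 = 4.8 per hour

4.8 per hour


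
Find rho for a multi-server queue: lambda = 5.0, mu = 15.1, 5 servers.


rho = lambda / (c * mu) = 5.0 / (5 * 15.1) = 0.0662

0.0662


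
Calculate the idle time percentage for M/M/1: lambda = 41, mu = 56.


Idle fraction = (1 - rho) * 100 = (1 - 41/56) * 100 = 26.8%

26.8%


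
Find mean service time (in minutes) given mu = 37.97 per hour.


Mean service time = 60/mu = 60/37.97 = 1.58 minutes

1.58 minutes


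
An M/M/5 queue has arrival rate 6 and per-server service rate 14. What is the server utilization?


rho = lambda/(c*mu) = 6/(5*14) = 0.0857

0.0857


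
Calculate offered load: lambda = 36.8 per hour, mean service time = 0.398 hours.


Offered load a = lambda * E[S] = 36.8 * 0.398 = 14.65 Erlangs

14.65 Erlangs


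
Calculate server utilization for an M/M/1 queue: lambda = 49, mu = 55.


rho = lambda/mu = 49/55 = 0.8909

0.8909


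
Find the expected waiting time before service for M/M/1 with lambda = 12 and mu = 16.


rho = 12/16; Wq = rho/(mu - lambda) = 0.1875 hours

0.1875 hours


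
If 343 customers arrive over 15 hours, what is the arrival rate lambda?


lambda = total arrivals / time = 343 / 15 = 22.87 per hour

22.87 per hour


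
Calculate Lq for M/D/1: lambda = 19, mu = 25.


M/D/1: Lq = rho^2 / (2*(1-rho)) where rho = 19/25; Lq = 1.2

1.2


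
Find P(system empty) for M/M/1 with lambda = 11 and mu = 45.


P0 = 1 - rho = 1 - 11/45 = 0.7556

0.7556


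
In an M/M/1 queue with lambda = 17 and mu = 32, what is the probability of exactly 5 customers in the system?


rho = 17/32; P(n) = (1-rho)*rho^n = (1-17/32)*(17/32)^5 = 0.0198

0.0198


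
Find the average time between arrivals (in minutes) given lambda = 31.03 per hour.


Mean interarrival time = 60/lambda = 60/31.03 = 1.93 minutes

1.93 minutes


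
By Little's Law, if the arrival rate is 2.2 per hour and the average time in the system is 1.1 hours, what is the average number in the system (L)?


L = lambda * W = 2.2 * 1.1 = 2.42

2.42


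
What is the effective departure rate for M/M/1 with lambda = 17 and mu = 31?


For a stable queue (lambda < mu), throughput = lambda = 17 per hour

17 per hour


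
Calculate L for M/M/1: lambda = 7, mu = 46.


rho = 7/46; L = rho/(1-rho) = 0.18

0.18


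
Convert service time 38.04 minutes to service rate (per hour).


mu = 60 / avg_service_time = 60 / 38.04 = 1.58 per hour

1.58 per hour


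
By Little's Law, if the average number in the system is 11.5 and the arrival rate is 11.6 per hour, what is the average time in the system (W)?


W = L / lambda = 11.5 / 11.6 = 0.9914 hours

0.9914 hours


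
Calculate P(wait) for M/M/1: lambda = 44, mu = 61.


P(wait) = rho = lambda/mu = 44/61 = 0.7213

0.7213


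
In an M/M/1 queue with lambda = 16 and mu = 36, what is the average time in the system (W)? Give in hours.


W = 1/(mu - lambda) = 1/(36 - 16) = 0.05 hours

0.05 hours


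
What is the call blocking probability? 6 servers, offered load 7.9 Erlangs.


B(N,A) = (A^N/N!) / sum(A^k/k!, k=0..N) with N=6, A=7.9 = 0.3843

0.3843


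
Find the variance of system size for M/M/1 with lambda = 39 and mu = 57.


rho = 39/57; Var(N) = rho/(1-rho)^2 = 6.86

6.86


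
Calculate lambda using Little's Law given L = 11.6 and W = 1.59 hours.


lambda = L / W = 11.6 / 1.59 = 7.3 per hour

7.3 per hour


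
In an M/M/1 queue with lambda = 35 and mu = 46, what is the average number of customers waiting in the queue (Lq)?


rho = 35/46; Lq = rho^2/(1-rho) = 2.42

2.42


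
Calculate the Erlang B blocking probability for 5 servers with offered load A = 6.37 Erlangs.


B(N,A) = (A^N/N!) / sum(A^k/k!, k=0..N) with N=5, A=6.37 = 0.3855

0.3855


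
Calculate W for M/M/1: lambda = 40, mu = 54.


W = 1/(mu - lambda) = 1/(54 - 40) = 0.0714 hours

0.0714 hours


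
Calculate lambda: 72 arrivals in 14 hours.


lambda = total arrivals / time = 72 / 14 = 5.14 per hour

5.14 per hour


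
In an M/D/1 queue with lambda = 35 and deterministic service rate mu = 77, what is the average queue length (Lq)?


M/D/1: Lq = rho^2 / (2*(1-rho)) where rho = 35/77; Lq = 0.19

0.19


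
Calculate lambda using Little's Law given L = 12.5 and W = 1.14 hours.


lambda = L / W = 12.5 / 1.14 = 10.96 per hour

10.96 per hour


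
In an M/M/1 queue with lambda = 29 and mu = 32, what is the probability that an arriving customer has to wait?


P(wait) = rho = lambda/mu = 29/32 = 0.9063

0.9063


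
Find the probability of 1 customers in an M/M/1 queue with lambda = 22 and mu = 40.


rho = 22/40; P(n) = (1-rho)*rho^n = (1-22/40)*(22/40)^1 = 0.2475

0.2475


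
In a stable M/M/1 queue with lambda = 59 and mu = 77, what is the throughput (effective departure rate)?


For a stable queue (lambda < mu), throughput = lambda = 59 per hour

59 per hour


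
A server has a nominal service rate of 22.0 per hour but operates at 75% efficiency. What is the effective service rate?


Effective rate = mu * efficiency = 22.0 * 0.75 = 16.5 per hour

16.5 per hour


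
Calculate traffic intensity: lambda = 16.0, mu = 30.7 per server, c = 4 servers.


rho = lambda / (c * mu) = 16.0 / (4 * 30.7) = 0.1303

0.1303


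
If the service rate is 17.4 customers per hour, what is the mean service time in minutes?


Mean service time = 60/mu = 60/17.4 = 3.45 minutes

3.45 minutes


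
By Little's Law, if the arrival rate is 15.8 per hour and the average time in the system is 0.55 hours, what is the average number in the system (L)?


L = lambda * W = 15.8 * 0.55 = 8.69

8.69


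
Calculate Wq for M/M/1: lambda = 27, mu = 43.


rho = 27/43; Wq = rho/(mu - lambda) = 0.0392 hours

0.0392 hours


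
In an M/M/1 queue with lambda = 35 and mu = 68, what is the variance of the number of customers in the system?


rho = 35/68; Var(N) = rho/(1-rho)^2 = 2.19

2.19


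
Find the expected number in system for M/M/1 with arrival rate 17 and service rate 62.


rho = 17/62; L = rho/(1-rho) = 0.38

0.38


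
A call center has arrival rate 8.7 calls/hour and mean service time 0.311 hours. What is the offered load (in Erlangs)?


Offered load a = lambda * E[S] = 8.7 * 0.311 = 2.71 Erlangs

2.71 Erlangs


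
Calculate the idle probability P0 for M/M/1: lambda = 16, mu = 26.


P0 = 1 - rho = 1 - 16/26 = 0.3846

0.3846


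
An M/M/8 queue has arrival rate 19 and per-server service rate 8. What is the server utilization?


rho = lambda/(c*mu) = 19/(8*8) = 0.2969

0.2969


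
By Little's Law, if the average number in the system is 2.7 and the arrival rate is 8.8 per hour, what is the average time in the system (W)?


W = L / lambda = 2.7 / 8.8 = 0.3068 hours

0.3068 hours


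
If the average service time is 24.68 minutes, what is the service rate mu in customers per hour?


mu = 60 / avg_service_time = 60 / 24.68 = 2.43 per hour

2.43 per hour


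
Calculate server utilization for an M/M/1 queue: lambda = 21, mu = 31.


rho = lambda/mu = 21/31 = 0.6774

0.6774


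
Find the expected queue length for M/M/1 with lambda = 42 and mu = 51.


rho = 42/51; Lq = rho^2/(1-rho) = 3.84

3.84


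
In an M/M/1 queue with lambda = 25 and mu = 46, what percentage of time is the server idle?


Idle fraction = (1 - rho) * 100 = (1 - 25/46) * 100 = 45.7%

45.7%


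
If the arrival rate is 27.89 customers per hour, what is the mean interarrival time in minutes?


Mean interarrival time = 60/lambda = 60/27.89 = 2.15 minutes

2.15 minutes


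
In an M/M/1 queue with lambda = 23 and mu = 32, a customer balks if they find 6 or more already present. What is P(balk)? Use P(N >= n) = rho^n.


P(N >= 6) = rho^6 = (23/32)^6 = 0.1379

0.1379


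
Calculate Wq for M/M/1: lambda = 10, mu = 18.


rho = 10/18; Wq = rho/(mu - lambda) = 0.0694 hours

0.0694 hours


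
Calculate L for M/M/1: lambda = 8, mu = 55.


rho = 8/55; L = rho/(1-rho) = 0.17

0.17


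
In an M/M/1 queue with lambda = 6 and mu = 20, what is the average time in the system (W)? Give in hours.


W = 1/(mu - lambda) = 1/(20 - 6) = 0.0714 hours

0.0714 hours


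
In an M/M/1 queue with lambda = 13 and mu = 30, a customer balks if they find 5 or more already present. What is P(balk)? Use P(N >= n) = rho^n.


P(N >= 5) = rho^5 = (13/30)^5 = 0.0153

0.0153


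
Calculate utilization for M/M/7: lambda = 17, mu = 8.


rho = lambda/(c*mu) = 17/(7*8) = 0.3036

0.3036


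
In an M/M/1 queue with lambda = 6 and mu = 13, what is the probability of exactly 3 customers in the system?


rho = 6/13; P(n) = (1-rho)*rho^n = (1-6/13)*(6/13)^3 = 0.0529

0.0529


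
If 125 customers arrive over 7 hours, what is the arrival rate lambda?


lambda = total arrivals / time = 125 / 7 = 17.86 per hour

17.86 per hour


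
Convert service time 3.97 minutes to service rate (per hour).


mu = 60 / avg_service_time = 60 / 3.97 = 15.11 per hour

15.11 per hour


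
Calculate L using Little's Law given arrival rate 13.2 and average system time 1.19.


L = lambda * W = 13.2 * 1.19 = 15.71

15.71


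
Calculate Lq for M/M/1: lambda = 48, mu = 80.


rho = 48/80; Lq = rho^2/(1-rho) = 0.9

0.9


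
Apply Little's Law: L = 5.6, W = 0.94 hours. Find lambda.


lambda = L / W = 5.6 / 0.94 = 5.96 per hour

5.96 per hour


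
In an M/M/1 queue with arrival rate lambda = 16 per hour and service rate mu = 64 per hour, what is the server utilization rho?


rho = lambda/mu = 16/64 = 0.25

0.25


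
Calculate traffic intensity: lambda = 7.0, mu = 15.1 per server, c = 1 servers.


rho = lambda / (c * mu) = 7.0 / (1 * 15.1) = 0.4636

0.4636


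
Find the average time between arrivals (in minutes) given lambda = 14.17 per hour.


Mean interarrival time = 60/lambda = 60/14.17 = 4.23 minutes

4.23 minutes


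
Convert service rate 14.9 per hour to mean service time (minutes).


Mean service time = 60/mu = 60/14.9 = 4.03 minutes

4.03 minutes


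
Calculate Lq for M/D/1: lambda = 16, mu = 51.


M/D/1: Lq = rho^2 / (2*(1-rho)) where rho = 16/51; Lq = 0.07

0.07


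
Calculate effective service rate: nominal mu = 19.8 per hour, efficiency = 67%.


Effective rate = mu * efficiency = 19.8 * 0.67 = 13.27 per hour

13.27 per hour


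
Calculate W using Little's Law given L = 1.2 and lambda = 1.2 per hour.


W = L / lambda = 1.2 / 1.2 = 1.0 hours

1.0 hours


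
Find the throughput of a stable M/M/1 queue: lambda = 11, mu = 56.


For a stable queue (lambda < mu), throughput = lambda = 11 per hour

11 per hour


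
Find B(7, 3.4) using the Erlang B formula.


B(N,A) = (A^N/N!) / sum(A^k/k!, k=0..N) with N=7, A=3.4 = 0.0356

0.0356


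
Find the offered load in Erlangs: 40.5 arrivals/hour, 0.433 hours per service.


Offered load a = lambda * E[S] = 40.5 * 0.433 = 17.54 Erlangs

17.54 Erlangs


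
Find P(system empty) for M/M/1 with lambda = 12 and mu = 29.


P0 = 1 - rho = 1 - 12/29 = 0.5862

0.5862


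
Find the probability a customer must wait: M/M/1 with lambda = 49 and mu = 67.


P(wait) = rho = lambda/mu = 49/67 = 0.7313

0.7313


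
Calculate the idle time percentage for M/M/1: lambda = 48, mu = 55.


Idle fraction = (1 - rho) * 100 = (1 - 48/55) * 100 = 12.7%

12.7%


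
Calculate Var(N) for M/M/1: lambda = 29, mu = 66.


rho = 29/66; Var(N) = rho/(1-rho)^2 = 1.4

1.4


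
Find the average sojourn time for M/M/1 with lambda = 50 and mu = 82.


W = 1/(mu - lambda) = 1/(82 - 50) = 0.0313 hours

0.0313 hours


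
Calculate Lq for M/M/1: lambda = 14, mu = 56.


rho = 14/56; Lq = rho^2/(1-rho) = 0.08

0.08


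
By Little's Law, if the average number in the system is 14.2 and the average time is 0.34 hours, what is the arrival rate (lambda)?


lambda = L / W = 14.2 / 0.34 = 41.76 per hour

41.76 per hour


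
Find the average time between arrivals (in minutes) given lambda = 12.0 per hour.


Mean interarrival time = 60/lambda = 60/12.0 = 5.0 minutes

5.0 minutes


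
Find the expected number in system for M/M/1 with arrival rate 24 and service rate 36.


rho = 24/36; L = rho/(1-rho) = 2.0

2.0


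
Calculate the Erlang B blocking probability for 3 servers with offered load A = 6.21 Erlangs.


B(N,A) = (A^N/N!) / sum(A^k/k!, k=0..N) with N=3, A=6.21 = 0.6011

0.6011


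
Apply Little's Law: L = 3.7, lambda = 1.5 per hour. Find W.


W = L / lambda = 3.7 / 1.5 = 2.4667 hours

2.4667 hours


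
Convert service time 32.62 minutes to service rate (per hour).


mu = 60 / avg_service_time = 60 / 32.62 = 1.84 per hour

1.84 per hour


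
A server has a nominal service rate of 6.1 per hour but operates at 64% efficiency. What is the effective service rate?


Effective rate = mu * efficiency = 6.1 * 0.64 = 3.9 per hour

3.9 per hour


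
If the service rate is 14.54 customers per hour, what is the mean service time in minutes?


Mean service time = 60/mu = 60/14.54 = 4.13 minutes

4.13 minutes


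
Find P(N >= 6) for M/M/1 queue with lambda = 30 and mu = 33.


P(N >= 6) = rho^6 = (30/33)^6 = 0.5645

0.5645


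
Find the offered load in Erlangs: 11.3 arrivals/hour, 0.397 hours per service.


Offered load a = lambda * E[S] = 11.3 * 0.397 = 4.49 Erlangs

4.49 Erlangs


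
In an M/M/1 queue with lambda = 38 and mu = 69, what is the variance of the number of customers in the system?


rho = 38/69; Var(N) = rho/(1-rho)^2 = 2.73

2.73


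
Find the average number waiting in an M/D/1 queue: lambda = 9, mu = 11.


M/D/1: Lq = rho^2 / (2*(1-rho)) where rho = 9/11; Lq = 1.84

1.84


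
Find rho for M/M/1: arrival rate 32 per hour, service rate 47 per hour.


rho = lambda/mu = 32/47 = 0.6809

0.6809


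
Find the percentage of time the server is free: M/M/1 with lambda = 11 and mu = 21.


Idle fraction = (1 - rho) * 100 = (1 - 11/21) * 100 = 47.6%

47.6%


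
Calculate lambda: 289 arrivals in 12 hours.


lambda = total arrivals / time = 289 / 12 = 24.08 per hour

24.08 per hour


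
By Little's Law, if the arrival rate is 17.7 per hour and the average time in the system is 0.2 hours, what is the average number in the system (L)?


L = lambda * W = 17.7 * 0.2 = 3.54

3.54


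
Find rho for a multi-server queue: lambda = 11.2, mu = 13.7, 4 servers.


rho = lambda / (c * mu) = 11.2 / (4 * 13.7) = 0.2044

0.2044


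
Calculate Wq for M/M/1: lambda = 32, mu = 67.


rho = 32/67; Wq = rho/(mu - lambda) = 0.0136 hours

0.0136 hours


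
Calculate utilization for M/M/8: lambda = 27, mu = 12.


rho = lambda/(c*mu) = 27/(8*12) = 0.2813

0.2813


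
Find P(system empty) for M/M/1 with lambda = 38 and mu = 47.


P0 = 1 - rho = 1 - 38/47 = 0.1915

0.1915


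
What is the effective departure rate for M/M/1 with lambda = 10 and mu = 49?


For a stable queue (lambda < mu), throughput = lambda = 10 per hour

10 per hour


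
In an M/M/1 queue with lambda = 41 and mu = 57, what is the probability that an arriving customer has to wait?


P(wait) = rho = lambda/mu = 41/57 = 0.7193

0.7193


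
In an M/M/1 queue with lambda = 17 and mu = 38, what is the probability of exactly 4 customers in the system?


rho = 17/38; P(n) = (1-rho)*rho^n = (1-17/38)*(17/38)^4 = 0.0221

0.0221


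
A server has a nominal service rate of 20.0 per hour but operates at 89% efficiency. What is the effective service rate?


Effective rate = mu * efficiency = 20.0 * 0.89 = 17.8 per hour

17.8 per hour


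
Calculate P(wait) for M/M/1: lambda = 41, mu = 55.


P(wait) = rho = lambda/mu = 41/55 = 0.7455

0.7455


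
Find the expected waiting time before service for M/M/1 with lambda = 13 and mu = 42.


rho = 13/42; Wq = rho/(mu - lambda) = 0.0107 hours

0.0107 hours


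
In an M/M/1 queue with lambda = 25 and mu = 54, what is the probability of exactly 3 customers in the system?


rho = 25/54; P(n) = (1-rho)*rho^n = (1-25/54)*(25/54)^3 = 0.0533

0.0533


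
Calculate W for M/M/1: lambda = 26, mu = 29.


W = 1/(mu - lambda) = 1/(29 - 26) = 0.3333 hours

0.3333 hours


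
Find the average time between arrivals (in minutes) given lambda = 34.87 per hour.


Mean interarrival time = 60/lambda = 60/34.87 = 1.72 minutes

1.72 minutes


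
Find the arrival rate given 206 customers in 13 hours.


lambda = total arrivals / time = 206 / 13 = 15.85 per hour

15.85 per hour


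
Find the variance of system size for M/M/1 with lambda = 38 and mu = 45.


rho = 38/45; Var(N) = rho/(1-rho)^2 = 34.9

34.9


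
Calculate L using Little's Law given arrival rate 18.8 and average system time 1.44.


L = lambda * W = 18.8 * 1.44 = 27.07

27.07


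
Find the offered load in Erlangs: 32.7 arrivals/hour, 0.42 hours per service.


Offered load a = lambda * E[S] = 32.7 * 0.42 = 13.73 Erlangs

13.73 Erlangs
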